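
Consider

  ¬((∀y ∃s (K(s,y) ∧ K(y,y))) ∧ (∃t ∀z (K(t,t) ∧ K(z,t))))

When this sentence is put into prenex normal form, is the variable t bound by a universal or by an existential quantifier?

Push ¬ through the quantifiers and connectives to reach negation normal form:
  (∃y ∀s (¬K(s,y) ∨ ¬K(y,y))) ∨ (∀t ∃z (¬K(t,t) ∨ ¬K(z,t)))
All bound variables are already distinct, so no renaming is needed.
Extract every quantifier outward, since the variables are now distinct and don't occur free across branches:
  ∃y ∀s ∀t ∃z (¬K(s,y) ∨ ¬K(y,y) ∨ ¬K(t,t) ∨ ¬K(z,t))
The quantifier ∃t sits under an odd number of negations, so it flips to ∀t.

universal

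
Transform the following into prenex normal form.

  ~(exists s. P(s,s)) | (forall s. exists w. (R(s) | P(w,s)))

forall s. forall u1. exists w. (~P(s,s) | R(u1) | P(w,u1))

Move each ¬ inward, flipping quantifiers it crosses:
  (forall s. ~P(s,s)) | (forall s. exists w. (R(s) | P(w,s)))
Standardize variables apart so no two quantifiers bind the same name: s↦u1.
  (forall s. ~P(s,s)) | (forall u1. exists w. (R(u1) | P(w,u1)))
Pull the quantifiers to the front (each side's bound variable is not free in the other side):
  forall s. forall u1. exists w. (~P(s,s) | R(u1) | P(w,u1))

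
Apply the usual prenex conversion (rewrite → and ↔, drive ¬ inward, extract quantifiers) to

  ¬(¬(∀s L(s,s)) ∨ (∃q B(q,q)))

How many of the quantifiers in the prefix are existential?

0

Move each ¬ inward, flipping quantifiers it crosses:
  (∀s L(s,s)) ∧ (∀q ¬B(q,q))
All bound variables are already distinct, so no renaming is needed.
Pull the quantifiers to the front (each side's bound variable is not free in the other side):
  ∀s ∀q (L(s,s) ∧ ¬B(q,q))
The prefix is ∀s ∀q: 2 universal, 0 existential.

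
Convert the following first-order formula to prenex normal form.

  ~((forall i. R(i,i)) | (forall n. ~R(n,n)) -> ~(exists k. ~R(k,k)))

Rewrite implications/biconditionals: A → B as ¬A ∨ B.
  ~(~((forall i. R(i,i)) | (forall n. ~R(n,n))) | ~(exists k. ~R(k,k)))
Move each ¬ inward, flipping quantifiers it crosses:
  ((forall i. R(i,i)) | (forall n. ~R(n,n))) & (exists k. ~R(k,k))
All bound variables are already distinct, so no renaming is needed.
Extract every quantifier outward, since the variables are now distinct and don't occur free across branches:
  forall i. forall n. exists k. ((R(i,i) | ~R(n,n)) & ~R(k,k))

forall i. forall n. exists k. ((R(i,i) | ~R(n,n)) & ~R(k,k))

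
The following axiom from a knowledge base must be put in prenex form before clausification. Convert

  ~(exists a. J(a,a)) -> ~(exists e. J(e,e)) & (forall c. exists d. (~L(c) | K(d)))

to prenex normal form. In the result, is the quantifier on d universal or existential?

existential

Rewrite implications/biconditionals: A → B as ¬A ∨ B.
  ~~(exists a. J(a,a)) | ~(exists e. J(e,e)) & (forall c. exists d. (~L(c) | K(d)))
Push ¬ through the quantifiers and connectives to reach negation normal form:
  (exists a. J(a,a)) | (forall e. ~J(e,e)) & (forall c. exists d. (~L(c) | K(d)))
All bound variables are already distinct, so no renaming is needed.
Finally move all quantifiers to the prefix:
  exists a. forall e. forall c. exists d. (J(a,a) | ~J(e,e) & (~L(c) | K(d)))
The quantifier exists d sits under an even number of negations (counting the antecedent side of each →), so it remains existential.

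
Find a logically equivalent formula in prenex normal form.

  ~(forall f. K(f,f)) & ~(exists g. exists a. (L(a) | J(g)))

exists f. forall g. forall a. (~K(f,f) & ~L(a) & ~J(g))

Push ¬ through the quantifiers and connectives to reach negation normal form:
  (exists f. ~K(f,f)) & (forall g. forall a. (~L(a) & ~J(g)))
Pull the quantifiers to the front (each side's bound variable is not free in the other side):
  exists f. forall g. forall a. (~K(f,f) & ~L(a) & ~J(g))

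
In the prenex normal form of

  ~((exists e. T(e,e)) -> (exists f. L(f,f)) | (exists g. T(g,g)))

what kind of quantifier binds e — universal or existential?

Eliminate → and ↔ using ¬ and ∨.
  ~(~(exists e. T(e,e)) | (exists f. L(f,f)) | (exists g. T(g,g)))
Drive negations inward (¬∀x A ≡ ∃x ¬A, ¬∃x A ≡ ∀x ¬A, De Morgan for ∧/∨):
  (exists e. T(e,e)) & (forall f. ~L(f,f)) & (forall g. ~T(g,g))
Finally move all quantifiers to the prefix:
  exists e. forall f. forall g. (T(e,e) & ~L(f,f) & ~T(g,g))
The quantifier exists e sits under an even number of negations (counting the antecedent side of each →), so it remains existential.

existential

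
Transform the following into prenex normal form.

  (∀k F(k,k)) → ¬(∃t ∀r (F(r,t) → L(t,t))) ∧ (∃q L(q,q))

∃k ∀t ∃r ∃q (¬F(k,k) ∨ F(r,t) ∧ ¬L(t,t) ∧ L(q,q))

First replace A → B with ¬A ∨ B.
  ¬(∀k F(k,k)) ∨ ¬(∃t ∀r (¬F(r,t) ∨ L(t,t))) ∧ (∃q L(q,q))
Push ¬ through the quantifiers and connectives to reach negation normal form:
  (∃k ¬F(k,k)) ∨ (∀t ∃r (F(r,t) ∧ ¬L(t,t))) ∧ (∃q L(q,q))
Finally move all quantifiers to the prefix:
  ∃k ∀t ∃r ∃q (¬F(k,k) ∨ F(r,t) ∧ ¬L(t,t) ∧ L(q,q))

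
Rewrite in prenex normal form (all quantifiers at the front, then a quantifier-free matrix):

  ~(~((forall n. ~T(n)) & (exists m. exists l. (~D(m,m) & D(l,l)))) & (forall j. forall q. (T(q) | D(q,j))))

Push ¬ through the quantifiers and connectives to reach negation normal form:
  (forall n. ~T(n)) & (exists m. exists l. (~D(m,m) & D(l,l))) | (exists j. exists q. (~T(q) & ~D(q,j)))
All bound variables are already distinct, so no renaming is needed.
Finally move all quantifiers to the prefix:
  forall n. exists m. exists l. exists j. exists q. (~T(n) & ~D(m,m) & D(l,l) | ~T(q) & ~D(q,j))

forall n. exists m. exists l. exists j. exists q. (~T(n) & ~D(m,m) & D(l,l) | ~T(q) & ~D(q,j))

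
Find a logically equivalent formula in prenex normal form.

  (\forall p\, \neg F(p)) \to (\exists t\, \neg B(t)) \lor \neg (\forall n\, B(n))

\exists p\, \exists t\, \exists n\, (F(p) \lor \neg B(t) \lor \neg B(n))

Rewrite implications/biconditionals: A → B as ¬A ∨ B.
  \neg (\forall p\, \neg F(p)) \lor (\exists t\, \neg B(t)) \lor \neg (\forall n\, B(n))
Drive negations inward (¬∀x A ≡ ∃x ¬A, ¬∃x A ≡ ∀x ¬A, De Morgan for ∧/∨):
  (\exists p\, F(p)) \lor (\exists t\, \neg B(t)) \lor (\exists n\, \neg B(n))
Finally move all quantifiers to the prefix:
  \exists p\, \exists t\, \exists n\, (F(p) \lor \neg B(t) \lor \neg B(n))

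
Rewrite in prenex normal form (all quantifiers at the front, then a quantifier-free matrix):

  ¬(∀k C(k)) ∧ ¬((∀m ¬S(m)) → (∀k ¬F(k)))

First replace A → B with ¬A ∨ B.
  ¬(∀k C(k)) ∧ ¬(¬(∀m ¬S(m)) ∨ (∀k ¬F(k)))
Drive negations inward (¬∀x A ≡ ∃x ¬A, ¬∃x A ≡ ∀x ¬A, De Morgan for ∧/∨):
  (∃k ¬C(k)) ∧ (∀m ¬S(m)) ∧ (∃k F(k))
Standardize variables apart so no two quantifiers bind the same name: k↦p.
  (∃k ¬C(k)) ∧ (∀m ¬S(m)) ∧ (∃p F(p))
Finally move all quantifiers to the prefix:
  ∃k ∀m ∃p (¬C(k) ∧ ¬S(m) ∧ F(p))

∃k ∀m ∃p (¬C(k) ∧ ¬S(m) ∧ F(p))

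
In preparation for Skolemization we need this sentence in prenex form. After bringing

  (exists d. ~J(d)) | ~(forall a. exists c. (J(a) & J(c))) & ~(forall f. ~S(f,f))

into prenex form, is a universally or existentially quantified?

existential

Push ¬ through the quantifiers and connectives to reach negation normal form:
  (exists d. ~J(d)) | (exists a. forall c. (~J(a) | ~J(c))) & (exists f. S(f,f))
Pull the quantifiers to the front (each side's bound variable is not free in the other side):
  exists d. exists a. forall c. exists f. (~J(d) | (~J(a) | ~J(c)) & S(f,f))
The quantifier forall a sits under an odd number of negations, so it flips to exists a.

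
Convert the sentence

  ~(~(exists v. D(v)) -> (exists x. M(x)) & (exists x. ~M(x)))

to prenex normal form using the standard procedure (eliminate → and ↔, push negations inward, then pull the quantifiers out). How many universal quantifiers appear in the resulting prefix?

Eliminate → and ↔ using ¬ and ∨.
  ~(~~(exists v. D(v)) | (exists x. M(x)) & (exists x. ~M(x)))
Move each ¬ inward, flipping quantifiers it crosses:
  (forall v. ~D(v)) & ((forall x. ~M(x)) | (forall x. M(x)))
Give each quantifier a distinct variable: x↦s.
  (forall v. ~D(v)) & ((forall x. ~M(x)) | (forall s. M(s)))
Extract every quantifier outward, since the variables are now distinct and don't occur free across branches:
  forall v. forall x. forall s. (~D(v) & (~M(x) | M(s)))
The prefix is forall v forall x forall s: 3 universal, 0 existential.

3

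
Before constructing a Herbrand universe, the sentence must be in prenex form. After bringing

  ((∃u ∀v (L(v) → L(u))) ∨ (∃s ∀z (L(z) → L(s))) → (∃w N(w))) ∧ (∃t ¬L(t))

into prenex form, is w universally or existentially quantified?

Eliminate → and ↔ using ¬ and ∨.
  (¬((∃u ∀v (¬L(v) ∨ L(u))) ∨ (∃s ∀z (¬L(z) ∨ L(s)))) ∨ (∃w N(w))) ∧ (∃t ¬L(t))
Drive negations inward (¬∀x A ≡ ∃x ¬A, ¬∃x A ≡ ∀x ¬A, De Morgan for ∧/∨):
  ((∀u ∃v (L(v) ∧ ¬L(u))) ∧ (∀s ∃z (L(z) ∧ ¬L(s))) ∨ (∃w N(w))) ∧ (∃t ¬L(t))
Pull the quantifiers to the front (each side's bound variable is not free in the other side):
  ∀u ∃v ∀s ∃z ∃w ∃t ((L(v) ∧ ¬L(u) ∧ L(z) ∧ ¬L(s) ∨ N(w)) ∧ ¬L(t))
The quantifier ∃w sits under an even number of negations (counting the antecedent side of each →), so it remains existential.

existential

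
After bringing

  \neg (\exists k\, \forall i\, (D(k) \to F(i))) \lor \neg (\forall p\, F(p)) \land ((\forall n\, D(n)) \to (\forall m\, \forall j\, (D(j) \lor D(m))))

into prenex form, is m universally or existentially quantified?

Eliminate → and ↔ using ¬ and ∨.
  \neg (\exists k\, \forall i\, (\neg D(k) \lor F(i))) \lor \neg (\forall p\, F(p)) \land (\neg (\forall n\, D(n)) \lor (\forall m\, \forall j\, (D(j) \lor D(m))))
Move each ¬ inward, flipping quantifiers it crosses:
  (\forall k\, \exists i\, (D(k) \land \neg F(i))) \lor (\exists p\, \neg F(p)) \land ((\exists n\, \neg D(n)) \lor (\forall m\, \forall j\, (D(j) \lor D(m))))
Finally move all quantifiers to the prefix:
  \forall k\, \exists i\, \exists p\, \exists n\, \forall m\, \forall j\, (D(k) \land \neg F(i) \lor \neg F(p) \land (\neg D(n) \lor D(j) \lor D(m)))
The quantifier \forall m sits under an even number of negations (counting the antecedent side of each →), so it remains universal.

universal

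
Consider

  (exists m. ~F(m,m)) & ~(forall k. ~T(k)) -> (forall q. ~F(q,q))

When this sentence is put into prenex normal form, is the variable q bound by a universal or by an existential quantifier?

universal

Rewrite implications/biconditionals: A → B as ¬A ∨ B.
  ~((exists m. ~F(m,m)) & ~(forall k. ~T(k))) | (forall q. ~F(q,q))
Push ¬ through the quantifiers and connectives to reach negation normal form:
  (forall m. F(m,m)) | (forall k. ~T(k)) | (forall q. ~F(q,q))
All bound variables are already distinct, so no renaming is needed.
Pull the quantifiers to the front (each side's bound variable is not free in the other side):
  forall m. forall k. forall q. (F(m,m) | ~T(k) | ~F(q,q))
The quantifier forall q sits under an even number of negations (counting the antecedent side of each →), so it remains universal.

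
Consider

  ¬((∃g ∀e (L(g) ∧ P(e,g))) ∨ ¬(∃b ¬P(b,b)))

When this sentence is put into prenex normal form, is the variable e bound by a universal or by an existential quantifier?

Move each ¬ inward, flipping quantifiers it crosses:
  (∀g ∃e (¬L(g) ∨ ¬P(e,g))) ∧ (∃b ¬P(b,b))
All bound variables are already distinct, so no renaming is needed.
Pull the quantifiers to the front (each side's bound variable is not free in the other side):
  ∀g ∃e ∃b ((¬L(g) ∨ ¬P(e,g)) ∧ ¬P(b,b))
The quantifier ∀e sits under an odd number of negations, so it flips to ∃e.

existential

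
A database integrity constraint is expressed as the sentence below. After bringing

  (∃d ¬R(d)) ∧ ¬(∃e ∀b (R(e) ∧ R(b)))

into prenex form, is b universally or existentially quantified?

existential

Move each ¬ inward, flipping quantifiers it crosses:
  (∃d ¬R(d)) ∧ (∀e ∃b (¬R(e) ∨ ¬R(b)))
All bound variables are already distinct, so no renaming is needed.
Extract every quantifier outward, since the variables are now distinct and don't occur free across branches:
  ∃d ∀e ∃b (¬R(d) ∧ (¬R(e) ∨ ¬R(b)))
The quantifier ∀b sits under an odd number of negations, so it flips to ∃b.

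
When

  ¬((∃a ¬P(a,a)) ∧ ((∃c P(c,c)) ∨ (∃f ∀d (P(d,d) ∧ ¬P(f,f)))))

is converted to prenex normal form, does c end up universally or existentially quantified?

Drive negations inward (¬∀x A ≡ ∃x ¬A, ¬∃x A ≡ ∀x ¬A, De Morgan for ∧/∨):
  (∀a P(a,a)) ∨ (∀c ¬P(c,c)) ∧ (∀f ∃d (¬P(d,d) ∨ P(f,f)))
All bound variables are already distinct, so no renaming is needed.
Extract every quantifier outward, since the variables are now distinct and don't occur free across branches:
  ∀a ∀c ∀f ∃d (P(a,a) ∨ ¬P(c,c) ∧ (¬P(d,d) ∨ P(f,f)))
The quantifier ∃c sits under an odd number of negations, so it flips to ∀c.

universal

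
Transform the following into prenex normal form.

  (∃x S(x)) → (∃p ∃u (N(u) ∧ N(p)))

Rewrite implications/biconditionals: A → B as ¬A ∨ B.
  ¬(∃x S(x)) ∨ (∃p ∃u (N(u) ∧ N(p)))
Move each ¬ inward, flipping quantifiers it crosses:
  (∀x ¬S(x)) ∨ (∃p ∃u (N(u) ∧ N(p)))
Pull the quantifiers to the front (each side's bound variable is not free in the other side):
  ∀x ∃p ∃u (¬S(x) ∨ N(u) ∧ N(p))

∀x ∃p ∃u (¬S(x) ∨ N(u) ∧ N(p))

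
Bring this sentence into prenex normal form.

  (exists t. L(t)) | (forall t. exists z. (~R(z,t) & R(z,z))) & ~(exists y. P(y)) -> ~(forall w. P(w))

forall t. exists y1. forall z. exists y. exists w. (~L(t) & (R(z,y1) | ~R(z,z) | P(y)) | ~P(w))

First replace A → B with ¬A ∨ B.
  ~((exists t. L(t)) | (forall t. exists z. (~R(z,t) & R(z,z))) & ~(exists y. P(y))) | ~(forall w. P(w))
Drive negations inward (¬∀x A ≡ ∃x ¬A, ¬∃x A ≡ ∀x ¬A, De Morgan for ∧/∨):
  (forall t. ~L(t)) & ((exists t. forall z. (R(z,t) | ~R(z,z))) | (exists y. P(y))) | (exists w. ~P(w))
Standardize variables apart so no two quantifiers bind the same name: t↦y1.
  (forall t. ~L(t)) & ((exists y1. forall z. (R(z,y1) | ~R(z,z))) | (exists y. P(y))) | (exists w. ~P(w))
Finally move all quantifiers to the prefix:
  forall t. exists y1. forall z. exists y. exists w. (~L(t) & (R(z,y1) | ~R(z,z) | P(y)) | ~P(w))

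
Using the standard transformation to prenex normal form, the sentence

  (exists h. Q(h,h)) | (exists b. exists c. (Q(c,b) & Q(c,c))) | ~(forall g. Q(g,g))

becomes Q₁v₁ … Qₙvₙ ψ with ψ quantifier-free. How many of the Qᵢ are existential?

4

Move each ¬ inward, flipping quantifiers it crosses:
  (exists h. Q(h,h)) | (exists b. exists c. (Q(c,b) & Q(c,c))) | (exists g. ~Q(g,g))
All bound variables are already distinct, so no renaming is needed.
Extract every quantifier outward, since the variables are now distinct and don't occur free across branches:
  exists h. exists b. exists c. exists g. (Q(h,h) | Q(c,b) & Q(c,c) | ~Q(g,g))
The prefix is exists h exists b exists c exists g: 0 universal, 4 existential.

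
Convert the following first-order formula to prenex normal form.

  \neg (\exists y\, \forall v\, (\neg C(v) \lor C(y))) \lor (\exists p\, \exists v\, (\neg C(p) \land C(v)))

\forall y\, \exists v\, \exists p\, \exists y1\, (C(v) \land \neg C(y) \lor \neg C(p) \land C(y1))

Push ¬ through the quantifiers and connectives to reach negation normal form:
  (\forall y\, \exists v\, (C(v) \land \neg C(y))) \lor (\exists p\, \exists v\, (\neg C(p) \land C(v)))
Rename bound variables to avoid capture: v↦y1.
  (\forall y\, \exists v\, (C(v) \land \neg C(y))) \lor (\exists p\, \exists y1\, (\neg C(p) \land C(y1)))
Extract every quantifier outward, since the variables are now distinct and don't occur free across branches:
  \forall y\, \exists v\, \exists p\, \exists y1\, (C(v) \land \neg C(y) \lor \neg C(p) \land C(y1))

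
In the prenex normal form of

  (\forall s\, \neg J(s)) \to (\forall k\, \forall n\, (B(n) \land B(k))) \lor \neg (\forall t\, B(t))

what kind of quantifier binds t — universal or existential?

Eliminate → and ↔ using ¬ and ∨.
  \neg (\forall s\, \neg J(s)) \lor (\forall k\, \forall n\, (B(n) \land B(k))) \lor \neg (\forall t\, B(t))
Push ¬ through the quantifiers and connectives to reach negation normal form:
  (\exists s\, J(s)) \lor (\forall k\, \forall n\, (B(n) \land B(k))) \lor (\exists t\, \neg B(t))
Pull the quantifiers to the front (each side's bound variable is not free in the other side):
  \exists s\, \forall k\, \forall n\, \exists t\, (J(s) \lor B(n) \land B(k) \lor \neg B(t))
The quantifier \forall t sits under an odd number of negations (counting the antecedent side of each →), so it flips to \exists t.

existential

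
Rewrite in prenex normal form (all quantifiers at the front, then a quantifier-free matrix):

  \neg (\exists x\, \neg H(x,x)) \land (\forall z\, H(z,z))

Drive negations inward (¬∀x A ≡ ∃x ¬A, ¬∃x A ≡ ∀x ¬A, De Morgan for ∧/∨):
  (\forall x\, H(x,x)) \land (\forall z\, H(z,z))
All bound variables are already distinct, so no renaming is needed.
Pull the quantifiers to the front (each side's bound variable is not free in the other side):
  \forall x\, \forall z\, (H(x,x) \land H(z,z))

\forall x\, \forall z\, (H(x,x) \land H(z,z))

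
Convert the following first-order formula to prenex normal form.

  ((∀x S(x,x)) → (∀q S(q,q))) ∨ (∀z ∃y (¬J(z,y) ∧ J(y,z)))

Eliminate → and ↔ using ¬ and ∨.
  ¬(∀x S(x,x)) ∨ (∀q S(q,q)) ∨ (∀z ∃y (¬J(z,y) ∧ J(y,z)))
Move each ¬ inward, flipping quantifiers it crosses:
  (∃x ¬S(x,x)) ∨ (∀q S(q,q)) ∨ (∀z ∃y (¬J(z,y) ∧ J(y,z)))
Pull the quantifiers to the front (each side's bound variable is not free in the other side):
  ∃x ∀q ∀z ∃y (¬S(x,x) ∨ S(q,q) ∨ ¬J(z,y) ∧ J(y,z))

∃x ∀q ∀z ∃y (¬S(x,x) ∨ S(q,q) ∨ ¬J(z,y) ∧ J(y,z))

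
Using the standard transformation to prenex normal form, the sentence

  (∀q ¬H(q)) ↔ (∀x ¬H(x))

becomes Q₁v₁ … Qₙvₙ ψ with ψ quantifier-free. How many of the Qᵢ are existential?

2

Rewrite implications/biconditionals: A → B as ¬A ∨ B; A ↔ B as (¬A ∨ B) ∧ (¬B ∨ A).
  (¬(∀q ¬H(q)) ∨ (∀x ¬H(x))) ∧ (¬(∀x ¬H(x)) ∨ (∀q ¬H(q)))
Push ¬ through the quantifiers and connectives to reach negation normal form:
  ((∃q H(q)) ∨ (∀x ¬H(x))) ∧ ((∃x H(x)) ∨ (∀q ¬H(q)))
Give each quantifier a distinct variable: x↦x1, q↦z1.
  ((∃q H(q)) ∨ (∀x ¬H(x))) ∧ ((∃x1 H(x1)) ∨ (∀z1 ¬H(z1)))
Pull the quantifiers to the front (each side's bound variable is not free in the other side):
  ∃q ∀x ∃x1 ∀z1 ((H(q) ∨ ¬H(x)) ∧ (H(x1) ∨ ¬H(z1)))
The prefix is ∃q ∀x ∃x1 ∀z1: 2 universal, 2 existential.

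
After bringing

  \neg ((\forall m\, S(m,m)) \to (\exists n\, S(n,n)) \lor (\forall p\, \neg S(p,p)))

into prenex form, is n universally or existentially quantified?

Rewrite implications/biconditionals: A → B as ¬A ∨ B.
  \neg (\neg (\forall m\, S(m,m)) \lor (\exists n\, S(n,n)) \lor (\forall p\, \neg S(p,p)))
Push ¬ through the quantifiers and connectives to reach negation normal form:
  (\forall m\, S(m,m)) \land (\forall n\, \neg S(n,n)) \land (\exists p\, S(p,p))
All bound variables are already distinct, so no renaming is needed.
Extract every quantifier outward, since the variables are now distinct and don't occur free across branches:
  \forall m\, \forall n\, \exists p\, (S(m,m) \land \neg S(n,n) \land S(p,p))
The quantifier \exists n sits under an odd number of negations (counting the antecedent side of each →), so it flips to \forall n.

universal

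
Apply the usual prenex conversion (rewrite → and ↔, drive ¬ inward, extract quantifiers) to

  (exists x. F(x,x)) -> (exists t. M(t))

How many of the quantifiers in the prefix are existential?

First replace A → B with ¬A ∨ B.
  ~(exists x. F(x,x)) | (exists t. M(t))
Move each ¬ inward, flipping quantifiers it crosses:
  (forall x. ~F(x,x)) | (exists t. M(t))
All bound variables are already distinct, so no renaming is needed.
Pull the quantifiers to the front (each side's bound variable is not free in the other side):
  forall x. exists t. (~F(x,x) | M(t))
The prefix is forall x exists t: 1 universal, 1 existential.

1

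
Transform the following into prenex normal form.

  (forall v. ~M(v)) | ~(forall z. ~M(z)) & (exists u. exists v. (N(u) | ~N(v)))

Drive negations inward (¬∀x A ≡ ∃x ¬A, ¬∃x A ≡ ∀x ¬A, De Morgan for ∧/∨):
  (forall v. ~M(v)) | (exists z. M(z)) & (exists u. exists v. (N(u) | ~N(v)))
Give each quantifier a distinct variable: v↦a.
  (forall v. ~M(v)) | (exists z. M(z)) & (exists u. exists a. (N(u) | ~N(a)))
Pull the quantifiers to the front (each side's bound variable is not free in the other side):
  forall v. exists z. exists u. exists a. (~M(v) | M(z) & (N(u) | ~N(a)))

forall v. exists z. exists u. exists a. (~M(v) | M(z) & (N(u) | ~N(a)))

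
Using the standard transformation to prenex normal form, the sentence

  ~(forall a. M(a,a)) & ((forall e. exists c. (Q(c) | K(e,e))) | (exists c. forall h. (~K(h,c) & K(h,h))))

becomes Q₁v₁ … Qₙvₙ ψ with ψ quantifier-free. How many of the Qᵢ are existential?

Push ¬ through the quantifiers and connectives to reach negation normal form:
  (exists a. ~M(a,a)) & ((forall e. exists c. (Q(c) | K(e,e))) | (exists c. forall h. (~K(h,c) & K(h,h))))
Standardize variables apart so no two quantifiers bind the same name: c↦y.
  (exists a. ~M(a,a)) & ((forall e. exists c. (Q(c) | K(e,e))) | (exists y. forall h. (~K(h,y) & K(h,h))))
Pull the quantifiers to the front (each side's bound variable is not free in the other side):
  exists a. forall e. exists c. exists y. forall h. (~M(a,a) & (Q(c) | K(e,e) | ~K(h,y) & K(h,h)))
The prefix is exists a forall e exists c exists y forall h: 2 universal, 3 existential.

3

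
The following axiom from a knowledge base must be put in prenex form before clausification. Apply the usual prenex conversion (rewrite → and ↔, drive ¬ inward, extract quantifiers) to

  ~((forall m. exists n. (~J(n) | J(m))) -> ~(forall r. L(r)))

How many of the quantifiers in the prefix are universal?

First replace A → B with ¬A ∨ B.
  ~(~(forall m. exists n. (~J(n) | J(m))) | ~(forall r. L(r)))
Move each ¬ inward, flipping quantifiers it crosses:
  (forall m. exists n. (~J(n) | J(m))) & (forall r. L(r))
All bound variables are already distinct, so no renaming is needed.
Finally move all quantifiers to the prefix:
  forall m. exists n. forall r. ((~J(n) | J(m)) & L(r))
The prefix is forall m exists n forall r: 2 universal, 1 existential.

2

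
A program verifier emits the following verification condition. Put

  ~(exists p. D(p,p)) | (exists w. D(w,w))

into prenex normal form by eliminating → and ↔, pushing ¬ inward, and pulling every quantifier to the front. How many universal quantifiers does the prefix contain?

1

Drive negations inward (¬∀x A ≡ ∃x ¬A, ¬∃x A ≡ ∀x ¬A, De Morgan for ∧/∨):
  (forall p. ~D(p,p)) | (exists w. D(w,w))
All bound variables are already distinct, so no renaming is needed.
Extract every quantifier outward, since the variables are now distinct and don't occur free across branches:
  forall p. exists w. (~D(p,p) | D(w,w))
The prefix is forall p exists w: 1 universal, 1 existential.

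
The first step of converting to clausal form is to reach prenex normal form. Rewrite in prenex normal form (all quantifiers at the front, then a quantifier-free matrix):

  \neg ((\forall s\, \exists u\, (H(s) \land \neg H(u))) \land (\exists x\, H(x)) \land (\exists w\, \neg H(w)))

\exists s\, \forall u\, \forall x\, \forall w\, (\neg H(s) \lor H(u) \lor \neg H(x) \lor H(w))

Move each ¬ inward, flipping quantifiers it crosses:
  (\exists s\, \forall u\, (\neg H(s) \lor H(u))) \lor (\forall x\, \neg H(x)) \lor (\forall w\, H(w))
All bound variables are already distinct, so no renaming is needed.
Pull the quantifiers to the front (each side's bound variable is not free in the other side):
  \exists s\, \forall u\, \forall x\, \forall w\, (\neg H(s) \lor H(u) \lor \neg H(x) \lor H(w))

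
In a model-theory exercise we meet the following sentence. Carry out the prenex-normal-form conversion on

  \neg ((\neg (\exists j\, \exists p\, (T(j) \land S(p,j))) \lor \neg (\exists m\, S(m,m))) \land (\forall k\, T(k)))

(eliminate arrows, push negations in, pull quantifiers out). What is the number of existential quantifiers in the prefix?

4

Push ¬ through the quantifiers and connectives to reach negation normal form:
  (\exists j\, \exists p\, (T(j) \land S(p,j))) \land (\exists m\, S(m,m)) \lor (\exists k\, \neg T(k))
All bound variables are already distinct, so no renaming is needed.
Finally move all quantifiers to the prefix:
  \exists j\, \exists p\, \exists m\, \exists k\, (T(j) \land S(p,j) \land S(m,m) \lor \neg T(k))
The prefix is \exists j \exists p \exists m \exists k: 0 universal, 4 existential.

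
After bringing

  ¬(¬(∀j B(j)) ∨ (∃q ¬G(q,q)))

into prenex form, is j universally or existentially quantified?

Move each ¬ inward, flipping quantifiers it crosses:
  (∀j B(j)) ∧ (∀q G(q,q))
Pull the quantifiers to the front (each side's bound variable is not free in the other side):
  ∀j ∀q (B(j) ∧ G(q,q))
The quantifier ∀j sits under an even number of negations, so it remains universal.

universal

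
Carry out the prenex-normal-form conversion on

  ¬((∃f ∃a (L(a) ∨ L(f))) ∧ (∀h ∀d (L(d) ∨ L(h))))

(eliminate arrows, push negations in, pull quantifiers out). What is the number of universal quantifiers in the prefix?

2

Move each ¬ inward, flipping quantifiers it crosses:
  (∀f ∀a (¬L(a) ∧ ¬L(f))) ∨ (∃h ∃d (¬L(d) ∧ ¬L(h)))
All bound variables are already distinct, so no renaming is needed.
Pull the quantifiers to the front (each side's bound variable is not free in the other side):
  ∀f ∀a ∃h ∃d (¬L(a) ∧ ¬L(f) ∨ ¬L(d) ∧ ¬L(h))
The prefix is ∀f ∀a ∃h ∃d: 2 universal, 2 existential.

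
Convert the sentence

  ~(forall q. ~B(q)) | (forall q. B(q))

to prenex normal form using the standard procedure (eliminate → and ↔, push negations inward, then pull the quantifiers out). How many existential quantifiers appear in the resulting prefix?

1

Drive negations inward (¬∀x A ≡ ∃x ¬A, ¬∃x A ≡ ∀x ¬A, De Morgan for ∧/∨):
  (exists q. B(q)) | (forall q. B(q))
Standardize variables apart so no two quantifiers bind the same name: q↦x1.
  (exists q. B(q)) | (forall x1. B(x1))
Finally move all quantifiers to the prefix:
  exists q. forall x1. (B(q) | B(x1))
The prefix is exists q forall x1: 1 universal, 1 existential.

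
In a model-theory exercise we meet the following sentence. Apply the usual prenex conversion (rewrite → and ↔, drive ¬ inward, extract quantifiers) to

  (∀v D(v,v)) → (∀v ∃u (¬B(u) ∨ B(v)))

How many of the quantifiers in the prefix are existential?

Eliminate → and ↔ using ¬ and ∨.
  ¬(∀v D(v,v)) ∨ (∀v ∃u (¬B(u) ∨ B(v)))
Push ¬ through the quantifiers and connectives to reach negation normal form:
  (∃v ¬D(v,v)) ∨ (∀v ∃u (¬B(u) ∨ B(v)))
Rename bound variables to avoid capture: v↦c.
  (∃v ¬D(v,v)) ∨ (∀c ∃u (¬B(u) ∨ B(c)))
Finally move all quantifiers to the prefix:
  ∃v ∀c ∃u (¬D(v,v) ∨ ¬B(u) ∨ B(c))
The prefix is ∃v ∀c ∃u: 1 universal, 2 existential.

2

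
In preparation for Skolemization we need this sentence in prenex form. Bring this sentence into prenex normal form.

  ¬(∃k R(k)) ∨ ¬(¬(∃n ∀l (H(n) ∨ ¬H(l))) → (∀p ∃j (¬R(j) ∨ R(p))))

∀k ∀n ∃l ∃p ∀j (¬R(k) ∨ ¬H(n) ∧ H(l) ∧ R(j) ∧ ¬R(p))

First replace A → B with ¬A ∨ B.
  ¬(∃k R(k)) ∨ ¬(¬¬(∃n ∀l (H(n) ∨ ¬H(l))) ∨ (∀p ∃j (¬R(j) ∨ R(p))))
Push ¬ through the quantifiers and connectives to reach negation normal form:
  (∀k ¬R(k)) ∨ (∀n ∃l (¬H(n) ∧ H(l))) ∧ (∃p ∀j (R(j) ∧ ¬R(p)))
Extract every quantifier outward, since the variables are now distinct and don't occur free across branches:
  ∀k ∀n ∃l ∃p ∀j (¬R(k) ∨ ¬H(n) ∧ H(l) ∧ R(j) ∧ ¬R(p))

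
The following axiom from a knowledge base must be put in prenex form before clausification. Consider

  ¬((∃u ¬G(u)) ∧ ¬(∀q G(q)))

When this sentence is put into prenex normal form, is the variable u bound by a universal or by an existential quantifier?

Drive negations inward (¬∀x A ≡ ∃x ¬A, ¬∃x A ≡ ∀x ¬A, De Morgan for ∧/∨):
  (∀u G(u)) ∨ (∀q G(q))
Extract every quantifier outward, since the variables are now distinct and don't occur free across branches:
  ∀u ∀q (G(u) ∨ G(q))
The quantifier ∃u sits under an odd number of negations, so it flips to ∀u.

universal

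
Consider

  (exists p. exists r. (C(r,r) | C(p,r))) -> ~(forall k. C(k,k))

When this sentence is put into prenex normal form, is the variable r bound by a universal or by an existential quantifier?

First replace A → B with ¬A ∨ B.
  ~(exists p. exists r. (C(r,r) | C(p,r))) | ~(forall k. C(k,k))
Drive negations inward (¬∀x A ≡ ∃x ¬A, ¬∃x A ≡ ∀x ¬A, De Morgan for ∧/∨):
  (forall p. forall r. (~C(r,r) & ~C(p,r))) | (exists k. ~C(k,k))
All bound variables are already distinct, so no renaming is needed.
Extract every quantifier outward, since the variables are now distinct and don't occur free across branches:
  forall p. forall r. exists k. (~C(r,r) & ~C(p,r) | ~C(k,k))
The quantifier exists r sits under an odd number of negations (counting the antecedent side of each →), so it flips to forall r.

universal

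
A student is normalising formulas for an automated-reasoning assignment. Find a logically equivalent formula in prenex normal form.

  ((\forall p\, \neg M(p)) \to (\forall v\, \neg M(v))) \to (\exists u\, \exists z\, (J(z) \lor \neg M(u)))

\forall p\, \exists v\, \exists u\, \exists z\, (\neg M(p) \land M(v) \lor J(z) \lor \neg M(u))

Rewrite implications/biconditionals: A → B as ¬A ∨ B.
  \neg (\neg (\forall p\, \neg M(p)) \lor (\forall v\, \neg M(v))) \lor (\exists u\, \exists z\, (J(z) \lor \neg M(u)))
Push ¬ through the quantifiers and connectives to reach negation normal form:
  (\forall p\, \neg M(p)) \land (\exists v\, M(v)) \lor (\exists u\, \exists z\, (J(z) \lor \neg M(u)))
All bound variables are already distinct, so no renaming is needed.
Extract every quantifier outward, since the variables are now distinct and don't occur free across branches:
  \forall p\, \exists v\, \exists u\, \exists z\, (\neg M(p) \land M(v) \lor J(z) \lor \neg M(u))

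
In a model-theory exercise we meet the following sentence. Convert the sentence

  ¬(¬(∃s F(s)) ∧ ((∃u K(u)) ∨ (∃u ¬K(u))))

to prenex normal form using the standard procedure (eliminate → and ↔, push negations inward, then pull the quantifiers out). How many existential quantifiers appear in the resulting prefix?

1

Drive negations inward (¬∀x A ≡ ∃x ¬A, ¬∃x A ≡ ∀x ¬A, De Morgan for ∧/∨):
  (∃s F(s)) ∨ (∀u ¬K(u)) ∧ (∀u K(u))
Rename bound variables to avoid capture: u↦p.
  (∃s F(s)) ∨ (∀u ¬K(u)) ∧ (∀p K(p))
Extract every quantifier outward, since the variables are now distinct and don't occur free across branches:
  ∃s ∀u ∀p (F(s) ∨ ¬K(u) ∧ K(p))
The prefix is ∃s ∀u ∀p: 2 universal, 1 existential.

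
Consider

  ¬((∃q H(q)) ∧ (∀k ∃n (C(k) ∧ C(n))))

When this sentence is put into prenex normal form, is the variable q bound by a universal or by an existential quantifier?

Push ¬ through the quantifiers and connectives to reach negation normal form:
  (∀q ¬H(q)) ∨ (∃k ∀n (¬C(k) ∨ ¬C(n)))
All bound variables are already distinct, so no renaming is needed.
Pull the quantifiers to the front (each side's bound variable is not free in the other side):
  ∀q ∃k ∀n (¬H(q) ∨ ¬C(k) ∨ ¬C(n))
The quantifier ∃q sits under an odd number of negations, so it flips to ∀q.

universal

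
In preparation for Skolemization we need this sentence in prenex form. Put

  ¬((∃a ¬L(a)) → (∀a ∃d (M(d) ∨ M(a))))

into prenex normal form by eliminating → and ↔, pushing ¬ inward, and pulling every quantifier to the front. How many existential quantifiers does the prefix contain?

2

First replace A → B with ¬A ∨ B.
  ¬(¬(∃a ¬L(a)) ∨ (∀a ∃d (M(d) ∨ M(a))))
Drive negations inward (¬∀x A ≡ ∃x ¬A, ¬∃x A ≡ ∀x ¬A, De Morgan for ∧/∨):
  (∃a ¬L(a)) ∧ (∃a ∀d (¬M(d) ∧ ¬M(a)))
Standardize variables apart so no two quantifiers bind the same name: a↦y.
  (∃a ¬L(a)) ∧ (∃y ∀d (¬M(d) ∧ ¬M(y)))
Extract every quantifier outward, since the variables are now distinct and don't occur free across branches:
  ∃a ∃y ∀d (¬L(a) ∧ ¬M(d) ∧ ¬M(y))
The prefix is ∃a ∃y ∀d: 1 universal, 2 existential.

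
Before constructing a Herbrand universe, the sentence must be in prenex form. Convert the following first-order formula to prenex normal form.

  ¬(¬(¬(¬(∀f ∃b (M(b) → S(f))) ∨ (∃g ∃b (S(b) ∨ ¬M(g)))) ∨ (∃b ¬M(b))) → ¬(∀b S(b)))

∃f ∀b ∃g ∃x1 ∀r ∀z ((M(b) ∧ ¬S(f) ∨ S(x1) ∨ ¬M(g)) ∧ M(r) ∧ S(z))

First replace A → B with ¬A ∨ B.
  ¬(¬¬(¬(¬(∀f ∃b (¬M(b) ∨ S(f))) ∨ (∃g ∃b (S(b) ∨ ¬M(g)))) ∨ (∃b ¬M(b))) ∨ ¬(∀b S(b)))
Push ¬ through the quantifiers and connectives to reach negation normal form:
  ((∃f ∀b (M(b) ∧ ¬S(f))) ∨ (∃g ∃b (S(b) ∨ ¬M(g)))) ∧ (∀b M(b)) ∧ (∀b S(b))
Give each quantifier a distinct variable: b↦x1, b↦r, b↦z.
  ((∃f ∀b (M(b) ∧ ¬S(f))) ∨ (∃g ∃x1 (S(x1) ∨ ¬M(g)))) ∧ (∀r M(r)) ∧ (∀z S(z))
Pull the quantifiers to the front (each side's bound variable is not free in the other side):
  ∃f ∀b ∃g ∃x1 ∀r ∀z ((M(b) ∧ ¬S(f) ∨ S(x1) ∨ ¬M(g)) ∧ M(r) ∧ S(z))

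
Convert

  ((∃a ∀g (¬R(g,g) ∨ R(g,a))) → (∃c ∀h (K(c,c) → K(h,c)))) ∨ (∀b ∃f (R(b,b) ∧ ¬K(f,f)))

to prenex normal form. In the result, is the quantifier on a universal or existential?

Eliminate → and ↔ using ¬ and ∨.
  ¬(∃a ∀g (¬R(g,g) ∨ R(g,a))) ∨ (∃c ∀h (¬K(c,c) ∨ K(h,c))) ∨ (∀b ∃f (R(b,b) ∧ ¬K(f,f)))
Drive negations inward (¬∀x A ≡ ∃x ¬A, ¬∃x A ≡ ∀x ¬A, De Morgan for ∧/∨):
  (∀a ∃g (R(g,g) ∧ ¬R(g,a))) ∨ (∃c ∀h (¬K(c,c) ∨ K(h,c))) ∨ (∀b ∃f (R(b,b) ∧ ¬K(f,f)))
Extract every quantifier outward, since the variables are now distinct and don't occur free across branches:
  ∀a ∃g ∃c ∀h ∀b ∃f (R(g,g) ∧ ¬R(g,a) ∨ ¬K(c,c) ∨ K(h,c) ∨ R(b,b) ∧ ¬K(f,f))
The quantifier ∃a sits under an odd number of negations (counting the antecedent side of each →), so it flips to ∀a.

universal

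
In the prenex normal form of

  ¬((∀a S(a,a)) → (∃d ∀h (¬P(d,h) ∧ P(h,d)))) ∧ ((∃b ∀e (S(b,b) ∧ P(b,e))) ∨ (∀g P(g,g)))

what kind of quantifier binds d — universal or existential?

universal

Rewrite implications/biconditionals: A → B as ¬A ∨ B.
  ¬(¬(∀a S(a,a)) ∨ (∃d ∀h (¬P(d,h) ∧ P(h,d)))) ∧ ((∃b ∀e (S(b,b) ∧ P(b,e))) ∨ (∀g P(g,g)))
Push ¬ through the quantifiers and connectives to reach negation normal form:
  (∀a S(a,a)) ∧ (∀d ∃h (P(d,h) ∨ ¬P(h,d))) ∧ ((∃b ∀e (S(b,b) ∧ P(b,e))) ∨ (∀g P(g,g)))
Finally move all quantifiers to the prefix:
  ∀a ∀d ∃h ∃b ∀e ∀g (S(a,a) ∧ (P(d,h) ∨ ¬P(h,d)) ∧ (S(b,b) ∧ P(b,e) ∨ P(g,g)))
The quantifier ∃d sits under an odd number of negations (counting the antecedent side of each →), so it flips to ∀d.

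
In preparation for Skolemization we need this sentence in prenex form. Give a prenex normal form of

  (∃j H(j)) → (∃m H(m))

∀j ∃m (¬H(j) ∨ H(m))

First replace A → B with ¬A ∨ B.
  ¬(∃j H(j)) ∨ (∃m H(m))
Drive negations inward (¬∀x A ≡ ∃x ¬A, ¬∃x A ≡ ∀x ¬A, De Morgan for ∧/∨):
  (∀j ¬H(j)) ∨ (∃m H(m))
Finally move all quantifiers to the prefix:
  ∀j ∃m (¬H(j) ∨ H(m))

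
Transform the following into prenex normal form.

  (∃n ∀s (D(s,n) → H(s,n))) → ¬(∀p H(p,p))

∀n ∃s ∃p (D(s,n) ∧ ¬H(s,n) ∨ ¬H(p,p))

Eliminate → and ↔ using ¬ and ∨.
  ¬(∃n ∀s (¬D(s,n) ∨ H(s,n))) ∨ ¬(∀p H(p,p))
Move each ¬ inward, flipping quantifiers it crosses:
  (∀n ∃s (D(s,n) ∧ ¬H(s,n))) ∨ (∃p ¬H(p,p))
Extract every quantifier outward, since the variables are now distinct and don't occur free across branches:
  ∀n ∃s ∃p (D(s,n) ∧ ¬H(s,n) ∨ ¬H(p,p))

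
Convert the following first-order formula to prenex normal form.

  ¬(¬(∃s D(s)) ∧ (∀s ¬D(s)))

Move each ¬ inward, flipping quantifiers it crosses:
  (∃s D(s)) ∨ (∃s D(s))
Standardize variables apart so no two quantifiers bind the same name: s↦r.
  (∃s D(s)) ∨ (∃r D(r))
Extract every quantifier outward, since the variables are now distinct and don't occur free across branches:
  ∃s ∃r (D(s) ∨ D(r))

∃s ∃r (D(s) ∨ D(r))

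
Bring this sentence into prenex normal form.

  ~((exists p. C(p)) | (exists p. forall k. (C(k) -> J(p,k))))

Eliminate → and ↔ using ¬ and ∨.
  ~((exists p. C(p)) | (exists p. forall k. (~C(k) | J(p,k))))
Drive negations inward (¬∀x A ≡ ∃x ¬A, ¬∃x A ≡ ∀x ¬A, De Morgan for ∧/∨):
  (forall p. ~C(p)) & (forall p. exists k. (C(k) & ~J(p,k)))
Give each quantifier a distinct variable: p↦c.
  (forall p. ~C(p)) & (forall c. exists k. (C(k) & ~J(c,k)))
Pull the quantifiers to the front (each side's bound variable is not free in the other side):
  forall p. forall c. exists k. (~C(p) & C(k) & ~J(c,k))

forall p. forall c. exists k. (~C(p) & C(k) & ~J(c,k))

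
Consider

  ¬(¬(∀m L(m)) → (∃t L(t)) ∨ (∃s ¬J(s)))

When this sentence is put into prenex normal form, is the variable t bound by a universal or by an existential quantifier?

Eliminate → and ↔ using ¬ and ∨.
  ¬(¬¬(∀m L(m)) ∨ (∃t L(t)) ∨ (∃s ¬J(s)))
Drive negations inward (¬∀x A ≡ ∃x ¬A, ¬∃x A ≡ ∀x ¬A, De Morgan for ∧/∨):
  (∃m ¬L(m)) ∧ (∀t ¬L(t)) ∧ (∀s J(s))
All bound variables are already distinct, so no renaming is needed.
Finally move all quantifiers to the prefix:
  ∃m ∀t ∀s (¬L(m) ∧ ¬L(t) ∧ J(s))
The quantifier ∃t sits under an odd number of negations (counting the antecedent side of each →), so it flips to ∀t.

universal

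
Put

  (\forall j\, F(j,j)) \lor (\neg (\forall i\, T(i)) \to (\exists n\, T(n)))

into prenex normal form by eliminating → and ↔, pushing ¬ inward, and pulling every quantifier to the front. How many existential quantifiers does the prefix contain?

Rewrite implications/biconditionals: A → B as ¬A ∨ B.
  (\forall j\, F(j,j)) \lor \neg \neg (\forall i\, T(i)) \lor (\exists n\, T(n))
Move each ¬ inward, flipping quantifiers it crosses:
  (\forall j\, F(j,j)) \lor (\forall i\, T(i)) \lor (\exists n\, T(n))
All bound variables are already distinct, so no renaming is needed.
Extract every quantifier outward, since the variables are now distinct and don't occur free across branches:
  \forall j\, \forall i\, \exists n\, (F(j,j) \lor T(i) \lor T(n))
The prefix is \forall j \forall i \exists n: 2 universal, 1 existential.

1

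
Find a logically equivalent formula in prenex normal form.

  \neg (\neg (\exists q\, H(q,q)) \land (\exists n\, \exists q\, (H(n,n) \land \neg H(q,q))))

\exists q\, \forall n\, \forall r\, (H(q,q) \lor \neg H(n,n) \lor H(r,r))

Push ¬ through the quantifiers and connectives to reach negation normal form:
  (\exists q\, H(q,q)) \lor (\forall n\, \forall q\, (\neg H(n,n) \lor H(q,q)))
Standardize variables apart so no two quantifiers bind the same name: q↦r.
  (\exists q\, H(q,q)) \lor (\forall n\, \forall r\, (\neg H(n,n) \lor H(r,r)))
Pull the quantifiers to the front (each side's bound variable is not free in the other side):
  \exists q\, \forall n\, \forall r\, (H(q,q) \lor \neg H(n,n) \lor H(r,r))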